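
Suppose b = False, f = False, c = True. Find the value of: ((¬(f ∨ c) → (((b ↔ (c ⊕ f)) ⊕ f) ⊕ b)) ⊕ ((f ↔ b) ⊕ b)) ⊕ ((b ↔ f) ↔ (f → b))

True

f ∨ c = False ∨ True = True
¬(f ∨ c) = ¬True = False
c ⊕ f = True ⊕ False = True
b ↔ (c ⊕ f) = False ↔ True = False
(b ↔ (c ⊕ f)) ⊕ f = False ⊕ False = False
((b ↔ (c ⊕ f)) ⊕ f) ⊕ b = False ⊕ False = False
¬(f ∨ c) → (((b ↔ (c ⊕ f)) ⊕ f) ⊕ b) = False → False = True
f ↔ b = False ↔ False = True
(f ↔ b) ⊕ b = True ⊕ False = True
(¬(f ∨ c) → (((b ↔ (c ⊕ f)) ⊕ f) ⊕ b)) ⊕ ((f ↔ b) ⊕ b) = True ⊕ True = False
b ↔ f = False ↔ False = True
f → b = False → False = True
(b ↔ f) ↔ (f → b) = True ↔ True = True
((¬(f ∨ c) → (((b ↔ (c ⊕ f)) ⊕ f) ⊕ b)) ⊕ ((f ↔ b) ⊕ b)) ⊕ ((b ↔ f) ↔ (f → b)) = False ⊕ True = True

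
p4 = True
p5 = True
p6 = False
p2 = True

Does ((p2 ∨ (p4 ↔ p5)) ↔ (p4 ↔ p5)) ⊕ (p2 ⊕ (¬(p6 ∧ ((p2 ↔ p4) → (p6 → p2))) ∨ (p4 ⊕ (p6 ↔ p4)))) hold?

p4 ↔ p5 = True ↔ True = True
p2 ∨ (p4 ↔ p5) = True ∨ True = True
p4 ↔ p5 = True ↔ True = True
(p2 ∨ (p4 ↔ p5)) ↔ (p4 ↔ p5) = True ↔ True = True
p2 ↔ p4 = True ↔ True = True
p6 → p2 = False → True = True
(p2 ↔ p4) → (p6 → p2) = True → True = True
p6 ∧ ((p2 ↔ p4) → (p6 → p2)) = False ∧ True = False
¬(p6 ∧ ((p2 ↔ p4) → (p6 → p2))) = ¬False = True
p6 ↔ p4 = False ↔ True = False
p4 ⊕ (p6 ↔ p4) = True ⊕ False = True
¬(p6 ∧ ((p2 ↔ p4) → (p6 → p2))) ∨ (p4 ⊕ (p6 ↔ p4)) = True ∨ True = True
p2 ⊕ (¬(p6 ∧ ((p2 ↔ p4) → (p6 → p2))) ∨ (p4 ⊕ (p6 ↔ p4))) = True ⊕ True = False
((p2 ∨ (p4 ↔ p5)) ↔ (p4 ↔ p5)) ⊕ (p2 ⊕ (¬(p6 ∧ ((p2 ↔ p4) → (p6 → p2))) ∨ (p4 ⊕ (p6 ↔ p4)))) = True ⊕ False = True

True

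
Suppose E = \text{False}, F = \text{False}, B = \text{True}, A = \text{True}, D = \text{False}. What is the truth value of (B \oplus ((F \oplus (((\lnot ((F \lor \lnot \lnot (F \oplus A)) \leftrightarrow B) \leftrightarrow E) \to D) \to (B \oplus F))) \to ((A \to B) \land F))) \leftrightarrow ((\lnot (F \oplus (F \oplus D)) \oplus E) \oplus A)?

\text{False}

F \oplus A = \text{False} \oplus \text{True} = \text{True}
\lnot (F \oplus A) = \lnot \text{True} = \text{False}
\lnot \lnot (F \oplus A) = \lnot \text{False} = \text{True}
F \lor \lnot \lnot (F \oplus A) = \text{False} \lor \text{True} = \text{True}
(F \lor \lnot \lnot (F \oplus A)) \leftrightarrow B = \text{True} \leftrightarrow \text{True} = \text{True}
\lnot ((F \lor \lnot \lnot (F \oplus A)) \leftrightarrow B) = \lnot \text{True} = \text{False}
\lnot ((F \lor \lnot \lnot (F \oplus A)) \leftrightarrow B) \leftrightarrow E = \text{False} \leftrightarrow \text{False} = \text{True}
(\lnot ((F \lor \lnot \lnot (F \oplus A)) \leftrightarrow B) \leftrightarrow E) \to D = \text{True} \to \text{False} = \text{False}
B \oplus F = \text{True} \oplus \text{False} = \text{True}
((\lnot ((F \lor \lnot \lnot (F \oplus A)) \leftrightarrow B) \leftrightarrow E) \to D) \to (B \oplus F) = \text{False} \to \text{True} = \text{True}
F \oplus (((\lnot ((F \lor \lnot \lnot (F \oplus A)) \leftrightarrow B) \leftrightarrow E) \to D) \to (B \oplus F)) = \text{False} \oplus \text{True} = \text{True}
A \to B = \text{True} \to \text{True} = \text{True}
(A \to B) \land F = \text{True} \land \text{False} = \text{False}
(F \oplus (((\lnot ((F \lor \lnot \lnot (F \oplus A)) \leftrightarrow B) \leftrightarrow E) \to D) \to (B \oplus F))) \to ((A \to B) \land F) = \text{True} \to \text{False} = \text{False}
B \oplus ((F \oplus (((\lnot ((F \lor \lnot \lnot (F \oplus A)) \leftrightarrow B) \leftrightarrow E) \to D) \to (B \oplus F))) \to ((A \to B) \land F)) = \text{True} \oplus \text{False} = \text{True}
F \oplus D = \text{False} \oplus \text{False} = \text{False}
F \oplus (F \oplus D) = \text{False} \oplus \text{False} = \text{False}
\lnot (F \oplus (F \oplus D)) = \lnot \text{False} = \text{True}
\lnot (F \oplus (F \oplus D)) \oplus E = \text{True} \oplus \text{False} = \text{True}
(\lnot (F \oplus (F \oplus D)) \oplus E) \oplus A = \text{True} \oplus \text{True} = \text{False}
(B \oplus ((F \oplus (((\lnot ((F \lor \lnot \lnot (F \oplus A)) \leftrightarrow B) \leftrightarrow E) \to D) \to (B \oplus F))) \to ((A \to B) \land F))) \leftrightarrow ((\lnot (F \oplus (F \oplus D)) \oplus E) \oplus A) = \text{True} \leftrightarrow \text{False} = \text{False}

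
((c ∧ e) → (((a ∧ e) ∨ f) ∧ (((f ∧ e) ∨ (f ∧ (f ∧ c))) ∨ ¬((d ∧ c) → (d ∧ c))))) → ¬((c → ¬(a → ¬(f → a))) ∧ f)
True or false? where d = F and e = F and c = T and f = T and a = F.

T

Substituting d=F, e=F, c=T, f=T, a=F:
c ∧ e = T ∧ F = F
a ∧ e = F ∧ F = F
(a ∧ e) ∨ f = F ∨ T = T
f ∧ e = T ∧ F = F
f ∧ c = T ∧ T = T
f ∧ (f ∧ c) = T ∧ T = T
(f ∧ e) ∨ (f ∧ (f ∧ c)) = F ∨ T = T
d ∧ c = F ∧ T = F
d ∧ c = F ∧ T = F
(d ∧ c) → (d ∧ c) = F → F = T
¬((d ∧ c) → (d ∧ c)) = ¬T = F
((f ∧ e) ∨ (f ∧ (f ∧ c))) ∨ ¬((d ∧ c) → (d ∧ c)) = T ∨ F = T
((a ∧ e) ∨ f) ∧ (((f ∧ e) ∨ (f ∧ (f ∧ c))) ∨ ¬((d ∧ c) → (d ∧ c))) = T ∧ T = T
(c ∧ e) → (((a ∧ e) ∨ f) ∧ (((f ∧ e) ∨ (f ∧ (f ∧ c))) ∨ ¬((d ∧ c) → (d ∧ c)))) = F → T = T
f → a = T → F = F
¬(f → a) = ¬F = T
a → ¬(f → a) = F → T = T
¬(a → ¬(f → a)) = ¬T = F
c → ¬(a → ¬(f → a)) = T → F = F
(c → ¬(a → ¬(f → a))) ∧ f = F ∧ T = F
¬((c → ¬(a → ¬(f → a))) ∧ f) = ¬F = T
((c ∧ e) → (((a ∧ e) ∨ f) ∧ (((f ∧ e) ∨ (f ∧ (f ∧ c))) ∨ ¬((d ∧ c) → (d ∧ c))))) → ¬((c → ¬(a → ¬(f → a))) ∧ f) = T → T = T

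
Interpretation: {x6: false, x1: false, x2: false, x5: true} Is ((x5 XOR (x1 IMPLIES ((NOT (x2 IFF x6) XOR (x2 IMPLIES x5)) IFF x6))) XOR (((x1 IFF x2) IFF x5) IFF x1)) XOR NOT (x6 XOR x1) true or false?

x2 IFF x6 = false IFF false = true
NOT (x2 IFF x6) = NOT true = false
x2 IMPLIES x5 = false IMPLIES true = true
NOT (x2 IFF x6) XOR (x2 IMPLIES x5) = false XOR true = true
(NOT (x2 IFF x6) XOR (x2 IMPLIES x5)) IFF x6 = true IFF false = false
x1 IMPLIES ((NOT (x2 IFF x6) XOR (x2 IMPLIES x5)) IFF x6) = false IMPLIES false = true
x5 XOR (x1 IMPLIES ((NOT (x2 IFF x6) XOR (x2 IMPLIES x5)) IFF x6)) = true XOR true = false
x1 IFF x2 = false IFF false = true
(x1 IFF x2) IFF x5 = true IFF true = true
((x1 IFF x2) IFF x5) IFF x1 = true IFF false = false
(x5 XOR (x1 IMPLIES ((NOT (x2 IFF x6) XOR (x2 IMPLIES x5)) IFF x6))) XOR (((x1 IFF x2) IFF x5) IFF x1) = false XOR false = false
x6 XOR x1 = false XOR false = false
NOT (x6 XOR x1) = NOT false = true
((x5 XOR (x1 IMPLIES ((NOT (x2 IFF x6) XOR (x2 IMPLIES x5)) IFF x6))) XOR (((x1 IFF x2) IFF x5) IFF x1)) XOR NOT (x6 XOR x1) = false XOR true = true

true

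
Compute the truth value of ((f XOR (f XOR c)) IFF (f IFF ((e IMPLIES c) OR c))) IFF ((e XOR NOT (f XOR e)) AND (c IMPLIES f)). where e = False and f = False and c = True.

f XOR c = False XOR True = True
f XOR (f XOR c) = False XOR True = True
e IMPLIES c = False IMPLIES True = True
(e IMPLIES c) OR c = True OR True = True
f IFF ((e IMPLIES c) OR c) = False IFF True = False
(f XOR (f XOR c)) IFF (f IFF ((e IMPLIES c) OR c)) = True IFF False = False
f XOR e = False XOR False = False
NOT (f XOR e) = NOT False = True
e XOR NOT (f XOR e) = False XOR True = True
c IMPLIES f = True IMPLIES False = False
(e XOR NOT (f XOR e)) AND (c IMPLIES f) = True AND False = False
((f XOR (f XOR c)) IFF (f IFF ((e IMPLIES c) OR c))) IFF ((e XOR NOT (f XOR e)) AND (c IMPLIES f)) = False IFF False = True

True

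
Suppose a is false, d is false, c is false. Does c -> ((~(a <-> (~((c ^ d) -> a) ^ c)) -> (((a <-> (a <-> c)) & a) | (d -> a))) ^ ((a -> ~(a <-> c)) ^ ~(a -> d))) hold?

c ^ d = False ^ False = False
(c ^ d) -> a = False -> False = True
~((c ^ d) -> a) = ~True = False
~((c ^ d) -> a) ^ c = False ^ False = False
a <-> (~((c ^ d) -> a) ^ c) = False <-> False = True
~(a <-> (~((c ^ d) -> a) ^ c)) = ~True = False
a <-> c = False <-> False = True
a <-> (a <-> c) = False <-> True = False
(a <-> (a <-> c)) & a = False & False = False
d -> a = False -> False = True
((a <-> (a <-> c)) & a) | (d -> a) = False | True = True
~(a <-> (~((c ^ d) -> a) ^ c)) -> (((a <-> (a <-> c)) & a) | (d -> a)) = False -> True = True
a <-> c = False <-> False = True
~(a <-> c) = ~True = False
a -> ~(a <-> c) = False -> False = True
a -> d = False -> False = True
~(a -> d) = ~True = False
(a -> ~(a <-> c)) ^ ~(a -> d) = True ^ False = True
(~(a <-> (~((c ^ d) -> a) ^ c)) -> (((a <-> (a <-> c)) & a) | (d -> a))) ^ ((a -> ~(a <-> c)) ^ ~(a -> d)) = True ^ True = False
c -> ((~(a <-> (~((c ^ d) -> a) ^ c)) -> (((a <-> (a <-> c)) & a) | (d -> a))) ^ ((a -> ~(a <-> c)) ^ ~(a -> d))) = False -> False = True

True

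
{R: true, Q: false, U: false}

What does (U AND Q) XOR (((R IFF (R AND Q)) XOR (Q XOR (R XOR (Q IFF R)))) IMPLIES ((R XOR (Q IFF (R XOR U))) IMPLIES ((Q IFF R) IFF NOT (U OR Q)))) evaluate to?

false

U AND Q = false AND false = false
R AND Q = true AND false = false
R IFF (R AND Q) = true IFF false = false
Q IFF R = false IFF true = false
R XOR (Q IFF R) = true XOR false = true
Q XOR (R XOR (Q IFF R)) = false XOR true = true
(R IFF (R AND Q)) XOR (Q XOR (R XOR (Q IFF R))) = false XOR true = true
R XOR U = true XOR false = true
Q IFF (R XOR U) = false IFF true = false
R XOR (Q IFF (R XOR U)) = true XOR false = true
Q IFF R = false IFF true = false
U OR Q = false OR false = false
NOT (U OR Q) = NOT false = true
(Q IFF R) IFF NOT (U OR Q) = false IFF true = false
(R XOR (Q IFF (R XOR U))) IMPLIES ((Q IFF R) IFF NOT (U OR Q)) = true IMPLIES false = false
((R IFF (R AND Q)) XOR (Q XOR (R XOR (Q IFF R)))) IMPLIES ((R XOR (Q IFF (R XOR U))) IMPLIES ((Q IFF R) IFF NOT (U OR Q))) = true IMPLIES false = false
(U AND Q) XOR (((R IFF (R AND Q)) XOR (Q XOR (R XOR (Q IFF R)))) IMPLIES ((R XOR (Q IFF (R XOR U))) IMPLIES ((Q IFF R) IFF NOT (U OR Q)))) = false XOR false = false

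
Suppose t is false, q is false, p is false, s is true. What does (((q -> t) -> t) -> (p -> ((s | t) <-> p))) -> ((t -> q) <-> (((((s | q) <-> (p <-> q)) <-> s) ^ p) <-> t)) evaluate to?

Substituting t=False, q=False, p=False, s=True:
q -> t = False -> False = True
(q -> t) -> t = True -> False = False
s | t = True | False = True
(s | t) <-> p = True <-> False = False
p -> ((s | t) <-> p) = False -> False = True
((q -> t) -> t) -> (p -> ((s | t) <-> p)) = False -> True = True
t -> q = False -> False = True
s | q = True | False = True
p <-> q = False <-> False = True
(s | q) <-> (p <-> q) = True <-> True = True
((s | q) <-> (p <-> q)) <-> s = True <-> True = True
(((s | q) <-> (p <-> q)) <-> s) ^ p = True ^ False = True
((((s | q) <-> (p <-> q)) <-> s) ^ p) <-> t = True <-> False = False
(t -> q) <-> (((((s | q) <-> (p <-> q)) <-> s) ^ p) <-> t) = True <-> False = False
(((q -> t) -> t) -> (p -> ((s | t) <-> p))) -> ((t -> q) <-> (((((s | q) <-> (p <-> q)) <-> s) ^ p) <-> t)) = True -> False = False

False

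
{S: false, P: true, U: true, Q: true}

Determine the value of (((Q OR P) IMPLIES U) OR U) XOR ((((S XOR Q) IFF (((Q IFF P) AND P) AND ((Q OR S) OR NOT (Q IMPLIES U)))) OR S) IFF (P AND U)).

Q OR P = true OR true = true
(Q OR P) IMPLIES U = true IMPLIES true = true
((Q OR P) IMPLIES U) OR U = true OR true = true
S XOR Q = false XOR true = true
Q IFF P = true IFF true = true
(Q IFF P) AND P = true AND true = true
Q OR S = true OR false = true
Q IMPLIES U = true IMPLIES true = true
NOT (Q IMPLIES U) = NOT true = false
(Q OR S) OR NOT (Q IMPLIES U) = true OR false = true
((Q IFF P) AND P) AND ((Q OR S) OR NOT (Q IMPLIES U)) = true AND true = true
(S XOR Q) IFF (((Q IFF P) AND P) AND ((Q OR S) OR NOT (Q IMPLIES U))) = true IFF true = true
((S XOR Q) IFF (((Q IFF P) AND P) AND ((Q OR S) OR NOT (Q IMPLIES U)))) OR S = true OR false = true
P AND U = true AND true = true
(((S XOR Q) IFF (((Q IFF P) AND P) AND ((Q OR S) OR NOT (Q IMPLIES U)))) OR S) IFF (P AND U) = true IFF true = true
(((Q OR P) IMPLIES U) OR U) XOR ((((S XOR Q) IFF (((Q IFF P) AND P) AND ((Q OR S) OR NOT (Q IMPLIES U)))) OR S) IFF (P AND U)) = true XOR true = false

false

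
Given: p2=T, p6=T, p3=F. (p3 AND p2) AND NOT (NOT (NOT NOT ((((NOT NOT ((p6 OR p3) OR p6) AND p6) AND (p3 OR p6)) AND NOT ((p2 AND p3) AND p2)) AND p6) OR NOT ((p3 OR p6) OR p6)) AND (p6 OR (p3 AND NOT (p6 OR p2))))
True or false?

p3 AND p2 = F AND T = F
p6 OR p3 = T OR F = T
(p6 OR p3) OR p6 = T OR T = T
NOT ((p6 OR p3) OR p6) = NOT T = F
NOT NOT ((p6 OR p3) OR p6) = NOT F = T
NOT NOT ((p6 OR p3) OR p6) AND p6 = T AND T = T
p3 OR p6 = F OR T = T
(NOT NOT ((p6 OR p3) OR p6) AND p6) AND (p3 OR p6) = T AND T = T
p2 AND p3 = T AND F = F
(p2 AND p3) AND p2 = F AND T = F
NOT ((p2 AND p3) AND p2) = NOT F = T
((NOT NOT ((p6 OR p3) OR p6) AND p6) AND (p3 OR p6)) AND NOT ((p2 AND p3) AND p2) = T AND T = T
(((NOT NOT ((p6 OR p3) OR p6) AND p6) AND (p3 OR p6)) AND NOT ((p2 AND p3) AND p2)) AND p6 = T AND T = T
NOT ((((NOT NOT ((p6 OR p3) OR p6) AND p6) AND (p3 OR p6)) AND NOT ((p2 AND p3) AND p2)) AND p6) = NOT T = F
NOT NOT ((((NOT NOT ((p6 OR p3) OR p6) AND p6) AND (p3 OR p6)) AND NOT ((p2 AND p3) AND p2)) AND p6) = NOT F = T
p3 OR p6 = F OR T = T
(p3 OR p6) OR p6 = T OR T = T
NOT ((p3 OR p6) OR p6) = NOT T = F
NOT NOT ((((NOT NOT ((p6 OR p3) OR p6) AND p6) AND (p3 OR p6)) AND NOT ((p2 AND p3) AND p2)) AND p6) OR NOT ((p3 OR p6) OR p6) = T OR F = T
NOT (NOT NOT ((((NOT NOT ((p6 OR p3) OR p6) AND p6) AND (p3 OR p6)) AND NOT ((p2 AND p3) AND p2)) AND p6) OR NOT ((p3 OR p6) OR p6)) = NOT T = F
p6 OR p2 = T OR T = T
NOT (p6 OR p2) = NOT T = F
p3 AND NOT (p6 OR p2) = F AND F = F
p6 OR (p3 AND NOT (p6 OR p2)) = T OR F = T
NOT (NOT NOT ((((NOT NOT ((p6 OR p3) OR p6) AND p6) AND (p3 OR p6)) AND NOT ((p2 AND p3) AND p2)) AND p6) OR NOT ((p3 OR p6) OR p6)) AND (p6 OR (p3 AND NOT (p6 OR p2))) = F AND T = F
NOT (NOT (NOT NOT ((((NOT NOT ((p6 OR p3) OR p6) AND p6) AND (p3 OR p6)) AND NOT ((p2 AND p3) AND p2)) AND p6) OR NOT ((p3 OR p6) OR p6)) AND (p6 OR (p3 AND NOT (p6 OR p2)))) = NOT F = T
(p3 AND p2) AND NOT (NOT (NOT NOT ((((NOT NOT ((p6 OR p3) OR p6) AND p6) AND (p3 OR p6)) AND NOT ((p2 AND p3) AND p2)) AND p6) OR NOT ((p3 OR p6) OR p6)) AND (p6 OR (p3 AND NOT (p6 OR p2)))) = F AND T = F

F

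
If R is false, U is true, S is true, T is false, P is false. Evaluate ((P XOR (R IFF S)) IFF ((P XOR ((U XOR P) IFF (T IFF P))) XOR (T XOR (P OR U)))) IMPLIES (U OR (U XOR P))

R IFF S = false IFF true = false
P XOR (R IFF S) = false XOR false = false
U XOR P = true XOR false = true
T IFF P = false IFF false = true
(U XOR P) IFF (T IFF P) = true IFF true = true
P XOR ((U XOR P) IFF (T IFF P)) = false XOR true = true
P OR U = false OR true = true
T XOR (P OR U) = false XOR true = true
(P XOR ((U XOR P) IFF (T IFF P))) XOR (T XOR (P OR U)) = true XOR true = false
(P XOR (R IFF S)) IFF ((P XOR ((U XOR P) IFF (T IFF P))) XOR (T XOR (P OR U))) = false IFF false = true
U XOR P = true XOR false = true
U OR (U XOR P) = true OR true = true
((P XOR (R IFF S)) IFF ((P XOR ((U XOR P) IFF (T IFF P))) XOR (T XOR (P OR U)))) IMPLIES (U OR (U XOR P)) = true IMPLIES true = true

true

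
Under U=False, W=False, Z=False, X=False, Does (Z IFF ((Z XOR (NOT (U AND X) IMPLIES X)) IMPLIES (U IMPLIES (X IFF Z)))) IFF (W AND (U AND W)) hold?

True

Substituting U=False, W=False, Z=False, X=False:
U AND X = False AND False = False
NOT (U AND X) = NOT False = True
NOT (U AND X) IMPLIES X = True IMPLIES False = False
Z XOR (NOT (U AND X) IMPLIES X) = False XOR False = False
X IFF Z = False IFF False = True
U IMPLIES (X IFF Z) = False IMPLIES True = True
(Z XOR (NOT (U AND X) IMPLIES X)) IMPLIES (U IMPLIES (X IFF Z)) = False IMPLIES True = True
Z IFF ((Z XOR (NOT (U AND X) IMPLIES X)) IMPLIES (U IMPLIES (X IFF Z))) = False IFF True = False
U AND W = False AND False = False
W AND (U AND W) = False AND False = False
(Z IFF ((Z XOR (NOT (U AND X) IMPLIES X)) IMPLIES (U IMPLIES (X IFF Z)))) IFF (W AND (U AND W)) = False IFF False = True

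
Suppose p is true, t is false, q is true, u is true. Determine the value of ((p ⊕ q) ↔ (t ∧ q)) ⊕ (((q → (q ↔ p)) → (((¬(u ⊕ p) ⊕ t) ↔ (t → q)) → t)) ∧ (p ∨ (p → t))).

Substituting p=True, t=False, q=True, u=True:
p ⊕ q = True ⊕ True = False
t ∧ q = False ∧ True = False
(p ⊕ q) ↔ (t ∧ q) = False ↔ False = True
q ↔ p = True ↔ True = True
q → (q ↔ p) = True → True = True
u ⊕ p = True ⊕ True = False
¬(u ⊕ p) = ¬False = True
¬(u ⊕ p) ⊕ t = True ⊕ False = True
t → q = False → True = True
(¬(u ⊕ p) ⊕ t) ↔ (t → q) = True ↔ True = True
((¬(u ⊕ p) ⊕ t) ↔ (t → q)) → t = True → False = False
(q → (q ↔ p)) → (((¬(u ⊕ p) ⊕ t) ↔ (t → q)) → t) = True → False = False
p → t = True → False = False
p ∨ (p → t) = True ∨ False = True
((q → (q ↔ p)) → (((¬(u ⊕ p) ⊕ t) ↔ (t → q)) → t)) ∧ (p ∨ (p → t)) = False ∧ True = False
((p ⊕ q) ↔ (t ∧ q)) ⊕ (((q → (q ↔ p)) → (((¬(u ⊕ p) ⊕ t) ↔ (t → q)) → t)) ∧ (p ∨ (p → t))) = True ⊕ False = True

True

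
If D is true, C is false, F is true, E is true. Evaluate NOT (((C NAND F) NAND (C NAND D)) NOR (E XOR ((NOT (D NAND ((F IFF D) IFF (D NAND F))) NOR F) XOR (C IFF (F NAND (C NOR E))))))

C NAND F = False NAND True = True
C NAND D = False NAND True = True
(C NAND F) NAND (C NAND D) = True NAND True = False
F IFF D = True IFF True = True
D NAND F = True NAND True = False
(F IFF D) IFF (D NAND F) = True IFF False = False
D NAND ((F IFF D) IFF (D NAND F)) = True NAND False = True
NOT (D NAND ((F IFF D) IFF (D NAND F))) = NOT True = False
NOT (D NAND ((F IFF D) IFF (D NAND F))) NOR F = False NOR True = False
C NOR E = False NOR True = False
F NAND (C NOR E) = True NAND False = True
C IFF (F NAND (C NOR E)) = False IFF True = False
(NOT (D NAND ((F IFF D) IFF (D NAND F))) NOR F) XOR (C IFF (F NAND (C NOR E))) = False XOR False = False
E XOR ((NOT (D NAND ((F IFF D) IFF (D NAND F))) NOR F) XOR (C IFF (F NAND (C NOR E)))) = True XOR False = True
((C NAND F) NAND (C NAND D)) NOR (E XOR ((NOT (D NAND ((F IFF D) IFF (D NAND F))) NOR F) XOR (C IFF (F NAND (C NOR E))))) = False NOR True = False
NOT (((C NAND F) NAND (C NAND D)) NOR (E XOR ((NOT (D NAND ((F IFF D) IFF (D NAND F))) NOR F) XOR (C IFF (F NAND (C NOR E)))))) = NOT False = True

True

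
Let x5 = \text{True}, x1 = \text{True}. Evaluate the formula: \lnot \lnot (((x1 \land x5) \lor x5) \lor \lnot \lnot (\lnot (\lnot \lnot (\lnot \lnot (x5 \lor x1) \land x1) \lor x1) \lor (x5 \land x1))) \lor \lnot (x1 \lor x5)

\text{True}

Substituting x5=\text{True}, x1=\text{True}:
x1 \land x5 = \text{True} \land \text{True} = \text{True}
(x1 \land x5) \lor x5 = \text{True} \lor \text{True} = \text{True}
x5 \lor x1 = \text{True} \lor \text{True} = \text{True}
\lnot (x5 \lor x1) = \lnot \text{True} = \text{False}
\lnot \lnot (x5 \lor x1) = \lnot \text{False} = \text{True}
\lnot \lnot (x5 \lor x1) \land x1 = \text{True} \land \text{True} = \text{True}
\lnot (\lnot \lnot (x5 \lor x1) \land x1) = \lnot \text{True} = \text{False}
\lnot \lnot (\lnot \lnot (x5 \lor x1) \land x1) = \lnot \text{False} = \text{True}
\lnot \lnot (\lnot \lnot (x5 \lor x1) \land x1) \lor x1 = \text{True} \lor \text{True} = \text{True}
\lnot (\lnot \lnot (\lnot \lnot (x5 \lor x1) \land x1) \lor x1) = \lnot \text{True} = \text{False}
x5 \land x1 = \text{True} \land \text{True} = \text{True}
\lnot (\lnot \lnot (\lnot \lnot (x5 \lor x1) \land x1) \lor x1) \lor (x5 \land x1) = \text{False} \lor \text{True} = \text{True}
\lnot (\lnot (\lnot \lnot (\lnot \lnot (x5 \lor x1) \land x1) \lor x1) \lor (x5 \land x1)) = \lnot \text{True} = \text{False}
\lnot \lnot (\lnot (\lnot \lnot (\lnot \lnot (x5 \lor x1) \land x1) \lor x1) \lor (x5 \land x1)) = \lnot \text{False} = \text{True}
((x1 \land x5) \lor x5) \lor \lnot \lnot (\lnot (\lnot \lnot (\lnot \lnot (x5 \lor x1) \land x1) \lor x1) \lor (x5 \land x1)) = \text{True} \lor \text{True} = \text{True}
\lnot (((x1 \land x5) \lor x5) \lor \lnot \lnot (\lnot (\lnot \lnot (\lnot \lnot (x5 \lor x1) \land x1) \lor x1) \lor (x5 \land x1))) = \lnot \text{True} = \text{False}
\lnot \lnot (((x1 \land x5) \lor x5) \lor \lnot \lnot (\lnot (\lnot \lnot (\lnot \lnot (x5 \lor x1) \land x1) \lor x1) \lor (x5 \land x1))) = \lnot \text{False} = \text{True}
x1 \lor x5 = \text{True} \lor \text{True} = \text{True}
\lnot (x1 \lor x5) = \lnot \text{True} = \text{False}
\lnot \lnot (((x1 \land x5) \lor x5) \lor \lnot \lnot (\lnot (\lnot \lnot (\lnot \lnot (x5 \lor x1) \land x1) \lor x1) \lor (x5 \land x1))) \lor \lnot (x1 \lor x5) = \text{True} \lor \text{False} = \text{True}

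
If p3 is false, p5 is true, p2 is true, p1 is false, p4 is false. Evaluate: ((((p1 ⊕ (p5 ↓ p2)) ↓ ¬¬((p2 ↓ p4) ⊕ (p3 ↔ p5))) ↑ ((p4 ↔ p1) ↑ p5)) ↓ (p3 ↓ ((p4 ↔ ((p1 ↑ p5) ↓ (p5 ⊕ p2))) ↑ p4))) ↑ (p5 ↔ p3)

True

p5 ↓ p2 = True ↓ True = False
p1 ⊕ (p5 ↓ p2) = False ⊕ False = False
p2 ↓ p4 = True ↓ False = False
p3 ↔ p5 = False ↔ True = False
(p2 ↓ p4) ⊕ (p3 ↔ p5) = False ⊕ False = False
¬((p2 ↓ p4) ⊕ (p3 ↔ p5)) = ¬False = True
¬¬((p2 ↓ p4) ⊕ (p3 ↔ p5)) = ¬True = False
(p1 ⊕ (p5 ↓ p2)) ↓ ¬¬((p2 ↓ p4) ⊕ (p3 ↔ p5)) = False ↓ False = True
p4 ↔ p1 = False ↔ False = True
(p4 ↔ p1) ↑ p5 = True ↑ True = False
((p1 ⊕ (p5 ↓ p2)) ↓ ¬¬((p2 ↓ p4) ⊕ (p3 ↔ p5))) ↑ ((p4 ↔ p1) ↑ p5) = True ↑ False = True
p1 ↑ p5 = False ↑ True = True
p5 ⊕ p2 = True ⊕ True = False
(p1 ↑ p5) ↓ (p5 ⊕ p2) = True ↓ False = False
p4 ↔ ((p1 ↑ p5) ↓ (p5 ⊕ p2)) = False ↔ False = True
(p4 ↔ ((p1 ↑ p5) ↓ (p5 ⊕ p2))) ↑ p4 = True ↑ False = True
p3 ↓ ((p4 ↔ ((p1 ↑ p5) ↓ (p5 ⊕ p2))) ↑ p4) = False ↓ True = False
(((p1 ⊕ (p5 ↓ p2)) ↓ ¬¬((p2 ↓ p4) ⊕ (p3 ↔ p5))) ↑ ((p4 ↔ p1) ↑ p5)) ↓ (p3 ↓ ((p4 ↔ ((p1 ↑ p5) ↓ (p5 ⊕ p2))) ↑ p4)) = True ↓ False = False
p5 ↔ p3 = True ↔ False = False
((((p1 ⊕ (p5 ↓ p2)) ↓ ¬¬((p2 ↓ p4) ⊕ (p3 ↔ p5))) ↑ ((p4 ↔ p1) ↑ p5)) ↓ (p3 ↓ ((p4 ↔ ((p1 ↑ p5) ↓ (p5 ⊕ p2))) ↑ p4))) ↑ (p5 ↔ p3) = False ↑ False = True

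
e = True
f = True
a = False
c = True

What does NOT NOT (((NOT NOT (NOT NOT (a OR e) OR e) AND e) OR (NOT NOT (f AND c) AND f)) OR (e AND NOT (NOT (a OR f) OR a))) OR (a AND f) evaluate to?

Substituting e=True, f=True, a=False, c=True:
a OR e = False OR True = True
NOT (a OR e) = NOT True = False
NOT NOT (a OR e) = NOT False = True
NOT NOT (a OR e) OR e = True OR True = True
NOT (NOT NOT (a OR e) OR e) = NOT True = False
NOT NOT (NOT NOT (a OR e) OR e) = NOT False = True
NOT NOT (NOT NOT (a OR e) OR e) AND e = True AND True = True
f AND c = True AND True = True
NOT (f AND c) = NOT True = False
NOT NOT (f AND c) = NOT False = True
NOT NOT (f AND c) AND f = True AND True = True
(NOT NOT (NOT NOT (a OR e) OR e) AND e) OR (NOT NOT (f AND c) AND f) = True OR True = True
a OR f = False OR True = True
NOT (a OR f) = NOT True = False
NOT (a OR f) OR a = False OR False = False
NOT (NOT (a OR f) OR a) = NOT False = True
e AND NOT (NOT (a OR f) OR a) = True AND True = True
((NOT NOT (NOT NOT (a OR e) OR e) AND e) OR (NOT NOT (f AND c) AND f)) OR (e AND NOT (NOT (a OR f) OR a)) = True OR True = True
NOT (((NOT NOT (NOT NOT (a OR e) OR e) AND e) OR (NOT NOT (f AND c) AND f)) OR (e AND NOT (NOT (a OR f) OR a))) = NOT True = False
NOT NOT (((NOT NOT (NOT NOT (a OR e) OR e) AND e) OR (NOT NOT (f AND c) AND f)) OR (e AND NOT (NOT (a OR f) OR a))) = NOT False = True
a AND f = False AND True = False
NOT NOT (((NOT NOT (NOT NOT (a OR e) OR e) AND e) OR (NOT NOT (f AND c) AND f)) OR (e AND NOT (NOT (a OR f) OR a))) OR (a AND f) = True OR False = True

True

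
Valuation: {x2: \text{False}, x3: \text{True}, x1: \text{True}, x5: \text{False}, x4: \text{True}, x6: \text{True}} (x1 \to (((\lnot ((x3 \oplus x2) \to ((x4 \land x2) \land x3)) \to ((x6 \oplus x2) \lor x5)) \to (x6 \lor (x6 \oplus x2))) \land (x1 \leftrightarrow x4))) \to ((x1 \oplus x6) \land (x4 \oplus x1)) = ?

x3 \oplus x2 = \text{True} \oplus \text{False} = \text{True}
x4 \land x2 = \text{True} \land \text{False} = \text{False}
(x4 \land x2) \land x3 = \text{False} \land \text{True} = \text{False}
(x3 \oplus x2) \to ((x4 \land x2) \land x3) = \text{True} \to \text{False} = \text{False}
\lnot ((x3 \oplus x2) \to ((x4 \land x2) \land x3)) = \lnot \text{False} = \text{True}
x6 \oplus x2 = \text{True} \oplus \text{False} = \text{True}
(x6 \oplus x2) \lor x5 = \text{True} \lor \text{False} = \text{True}
\lnot ((x3 \oplus x2) \to ((x4 \land x2) \land x3)) \to ((x6 \oplus x2) \lor x5) = \text{True} \to \text{True} = \text{True}
x6 \oplus x2 = \text{True} \oplus \text{False} = \text{True}
x6 \lor (x6 \oplus x2) = \text{True} \lor \text{True} = \text{True}
(\lnot ((x3 \oplus x2) \to ((x4 \land x2) \land x3)) \to ((x6 \oplus x2) \lor x5)) \to (x6 \lor (x6 \oplus x2)) = \text{True} \to \text{True} = \text{True}
x1 \leftrightarrow x4 = \text{True} \leftrightarrow \text{True} = \text{True}
((\lnot ((x3 \oplus x2) \to ((x4 \land x2) \land x3)) \to ((x6 \oplus x2) \lor x5)) \to (x6 \lor (x6 \oplus x2))) \land (x1 \leftrightarrow x4) = \text{True} \land \text{True} = \text{True}
x1 \to (((\lnot ((x3 \oplus x2) \to ((x4 \land x2) \land x3)) \to ((x6 \oplus x2) \lor x5)) \to (x6 \lor (x6 \oplus x2))) \land (x1 \leftrightarrow x4)) = \text{True} \to \text{True} = \text{True}
x1 \oplus x6 = \text{True} \oplus \text{True} = \text{False}
x4 \oplus x1 = \text{True} \oplus \text{True} = \text{False}
(x1 \oplus x6) \land (x4 \oplus x1) = \text{False} \land \text{False} = \text{False}
(x1 \to (((\lnot ((x3 \oplus x2) \to ((x4 \land x2) \land x3)) \to ((x6 \oplus x2) \lor x5)) \to (x6 \lor (x6 \oplus x2))) \land (x1 \leftrightarrow x4))) \to ((x1 \oplus x6) \land (x4 \oplus x1)) = \text{True} \to \text{False} = \text{False}

\text{False}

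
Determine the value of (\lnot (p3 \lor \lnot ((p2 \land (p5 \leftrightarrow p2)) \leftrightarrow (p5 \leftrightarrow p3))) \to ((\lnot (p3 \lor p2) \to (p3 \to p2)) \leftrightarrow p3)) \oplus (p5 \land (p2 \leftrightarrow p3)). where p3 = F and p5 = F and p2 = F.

p5 \leftrightarrow p2 = F \leftrightarrow F = T
p2 \land (p5 \leftrightarrow p2) = F \land T = F
p5 \leftrightarrow p3 = F \leftrightarrow F = T
(p2 \land (p5 \leftrightarrow p2)) \leftrightarrow (p5 \leftrightarrow p3) = F \leftrightarrow T = F
\lnot ((p2 \land (p5 \leftrightarrow p2)) \leftrightarrow (p5 \leftrightarrow p3)) = \lnot F = T
p3 \lor \lnot ((p2 \land (p5 \leftrightarrow p2)) \leftrightarrow (p5 \leftrightarrow p3)) = F \lor T = T
\lnot (p3 \lor \lnot ((p2 \land (p5 \leftrightarrow p2)) \leftrightarrow (p5 \leftrightarrow p3))) = \lnot T = F
p3 \lor p2 = F \lor F = F
\lnot (p3 \lor p2) = \lnot F = T
p3 \to p2 = F \to F = T
\lnot (p3 \lor p2) \to (p3 \to p2) = T \to T = T
(\lnot (p3 \lor p2) \to (p3 \to p2)) \leftrightarrow p3 = T \leftrightarrow F = F
\lnot (p3 \lor \lnot ((p2 \land (p5 \leftrightarrow p2)) \leftrightarrow (p5 \leftrightarrow p3))) \to ((\lnot (p3 \lor p2) \to (p3 \to p2)) \leftrightarrow p3) = F \to F = T
p2 \leftrightarrow p3 = F \leftrightarrow F = T
p5 \land (p2 \leftrightarrow p3) = F \land T = F
(\lnot (p3 \lor \lnot ((p2 \land (p5 \leftrightarrow p2)) \leftrightarrow (p5 \leftrightarrow p3))) \to ((\lnot (p3 \lor p2) \to (p3 \to p2)) \leftrightarrow p3)) \oplus (p5 \land (p2 \leftrightarrow p3)) = T \oplus F = T

T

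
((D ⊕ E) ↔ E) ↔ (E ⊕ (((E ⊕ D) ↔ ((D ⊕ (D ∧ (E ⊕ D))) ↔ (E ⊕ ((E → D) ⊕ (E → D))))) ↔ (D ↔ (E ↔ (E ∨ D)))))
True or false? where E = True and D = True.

D ⊕ E = True ⊕ True = False
(D ⊕ E) ↔ E = False ↔ True = False
E ⊕ D = True ⊕ True = False
E ⊕ D = True ⊕ True = False
D ∧ (E ⊕ D) = True ∧ False = False
D ⊕ (D ∧ (E ⊕ D)) = True ⊕ False = True
E → D = True → True = True
E → D = True → True = True
(E → D) ⊕ (E → D) = True ⊕ True = False
E ⊕ ((E → D) ⊕ (E → D)) = True ⊕ False = True
(D ⊕ (D ∧ (E ⊕ D))) ↔ (E ⊕ ((E → D) ⊕ (E → D))) = True ↔ True = True
(E ⊕ D) ↔ ((D ⊕ (D ∧ (E ⊕ D))) ↔ (E ⊕ ((E → D) ⊕ (E → D)))) = False ↔ True = False
E ∨ D = True ∨ True = True
E ↔ (E ∨ D) = True ↔ True = True
D ↔ (E ↔ (E ∨ D)) = True ↔ True = True
((E ⊕ D) ↔ ((D ⊕ (D ∧ (E ⊕ D))) ↔ (E ⊕ ((E → D) ⊕ (E → D))))) ↔ (D ↔ (E ↔ (E ∨ D))) = False ↔ True = False
E ⊕ (((E ⊕ D) ↔ ((D ⊕ (D ∧ (E ⊕ D))) ↔ (E ⊕ ((E → D) ⊕ (E → D))))) ↔ (D ↔ (E ↔ (E ∨ D)))) = True ⊕ False = True
((D ⊕ E) ↔ E) ↔ (E ⊕ (((E ⊕ D) ↔ ((D ⊕ (D ∧ (E ⊕ D))) ↔ (E ⊕ ((E → D) ⊕ (E → D))))) ↔ (D ↔ (E ↔ (E ∨ D))))) = False ↔ True = False

False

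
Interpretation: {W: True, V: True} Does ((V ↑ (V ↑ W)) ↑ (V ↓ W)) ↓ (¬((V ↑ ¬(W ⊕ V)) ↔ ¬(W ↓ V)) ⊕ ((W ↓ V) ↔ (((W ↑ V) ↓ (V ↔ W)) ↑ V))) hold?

V ↑ W = True ↑ True = False
V ↑ (V ↑ W) = True ↑ False = True
V ↓ W = True ↓ True = False
(V ↑ (V ↑ W)) ↑ (V ↓ W) = True ↑ False = True
W ⊕ V = True ⊕ True = False
¬(W ⊕ V) = ¬False = True
V ↑ ¬(W ⊕ V) = True ↑ True = False
W ↓ V = True ↓ True = False
¬(W ↓ V) = ¬False = True
(V ↑ ¬(W ⊕ V)) ↔ ¬(W ↓ V) = False ↔ True = False
¬((V ↑ ¬(W ⊕ V)) ↔ ¬(W ↓ V)) = ¬False = True
W ↓ V = True ↓ True = False
W ↑ V = True ↑ True = False
V ↔ W = True ↔ True = True
(W ↑ V) ↓ (V ↔ W) = False ↓ True = False
((W ↑ V) ↓ (V ↔ W)) ↑ V = False ↑ True = True
(W ↓ V) ↔ (((W ↑ V) ↓ (V ↔ W)) ↑ V) = False ↔ True = False
¬((V ↑ ¬(W ⊕ V)) ↔ ¬(W ↓ V)) ⊕ ((W ↓ V) ↔ (((W ↑ V) ↓ (V ↔ W)) ↑ V)) = True ⊕ False = True
((V ↑ (V ↑ W)) ↑ (V ↓ W)) ↓ (¬((V ↑ ¬(W ⊕ V)) ↔ ¬(W ↓ V)) ⊕ ((W ↓ V) ↔ (((W ↑ V) ↓ (V ↔ W)) ↑ V))) = True ↓ True = False

False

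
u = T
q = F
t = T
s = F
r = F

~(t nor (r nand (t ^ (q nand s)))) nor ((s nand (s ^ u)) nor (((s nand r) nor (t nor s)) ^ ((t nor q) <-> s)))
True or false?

Substituting u=T, q=F, t=T, s=F, r=F:
q nand s = F nand F = T
t ^ (q nand s) = T ^ T = F
r nand (t ^ (q nand s)) = F nand F = T
t nor (r nand (t ^ (q nand s))) = T nor T = F
~(t nor (r nand (t ^ (q nand s)))) = ~F = T
s ^ u = F ^ T = T
s nand (s ^ u) = F nand T = T
s nand r = F nand F = T
t nor s = T nor F = F
(s nand r) nor (t nor s) = T nor F = F
t nor q = T nor F = F
(t nor q) <-> s = F <-> F = T
((s nand r) nor (t nor s)) ^ ((t nor q) <-> s) = F ^ T = T
(s nand (s ^ u)) nor (((s nand r) nor (t nor s)) ^ ((t nor q) <-> s)) = T nor T = F
~(t nor (r nand (t ^ (q nand s)))) nor ((s nand (s ^ u)) nor (((s nand r) nor (t nor s)) ^ ((t nor q) <-> s))) = T nor F = F

F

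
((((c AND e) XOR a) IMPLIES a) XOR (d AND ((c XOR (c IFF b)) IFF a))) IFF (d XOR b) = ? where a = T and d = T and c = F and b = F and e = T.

c AND e = F AND T = F
(c AND e) XOR a = F XOR T = T
((c AND e) XOR a) IMPLIES a = T IMPLIES T = T
c IFF b = F IFF F = T
c XOR (c IFF b) = F XOR T = T
(c XOR (c IFF b)) IFF a = T IFF T = T
d AND ((c XOR (c IFF b)) IFF a) = T AND T = T
(((c AND e) XOR a) IMPLIES a) XOR (d AND ((c XOR (c IFF b)) IFF a)) = T XOR T = F
d XOR b = T XOR F = T
((((c AND e) XOR a) IMPLIES a) XOR (d AND ((c XOR (c IFF b)) IFF a))) IFF (d XOR b) = F IFF T = F

F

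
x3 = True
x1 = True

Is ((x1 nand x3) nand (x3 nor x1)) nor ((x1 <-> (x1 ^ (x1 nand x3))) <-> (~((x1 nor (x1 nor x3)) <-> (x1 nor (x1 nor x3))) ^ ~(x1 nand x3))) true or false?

False

x1 nand x3 = True nand True = False
x3 nor x1 = True nor True = False
(x1 nand x3) nand (x3 nor x1) = False nand False = True
x1 nand x3 = True nand True = False
x1 ^ (x1 nand x3) = True ^ False = True
x1 <-> (x1 ^ (x1 nand x3)) = True <-> True = True
x1 nor x3 = True nor True = False
x1 nor (x1 nor x3) = True nor False = False
x1 nor x3 = True nor True = False
x1 nor (x1 nor x3) = True nor False = False
(x1 nor (x1 nor x3)) <-> (x1 nor (x1 nor x3)) = False <-> False = True
~((x1 nor (x1 nor x3)) <-> (x1 nor (x1 nor x3))) = ~True = False
x1 nand x3 = True nand True = False
~(x1 nand x3) = ~False = True
~((x1 nor (x1 nor x3)) <-> (x1 nor (x1 nor x3))) ^ ~(x1 nand x3) = False ^ True = True
(x1 <-> (x1 ^ (x1 nand x3))) <-> (~((x1 nor (x1 nor x3)) <-> (x1 nor (x1 nor x3))) ^ ~(x1 nand x3)) = True <-> True = True
((x1 nand x3) nand (x3 nor x1)) nor ((x1 <-> (x1 ^ (x1 nand x3))) <-> (~((x1 nor (x1 nor x3)) <-> (x1 nor (x1 nor x3))) ^ ~(x1 nand x3))) = True nor True = False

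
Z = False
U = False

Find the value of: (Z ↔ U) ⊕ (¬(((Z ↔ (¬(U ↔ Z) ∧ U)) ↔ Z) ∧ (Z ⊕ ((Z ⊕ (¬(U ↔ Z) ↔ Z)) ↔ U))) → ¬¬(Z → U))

Z ↔ U = False ↔ False = True
U ↔ Z = False ↔ False = True
¬(U ↔ Z) = ¬True = False
¬(U ↔ Z) ∧ U = False ∧ False = False
Z ↔ (¬(U ↔ Z) ∧ U) = False ↔ False = True
(Z ↔ (¬(U ↔ Z) ∧ U)) ↔ Z = True ↔ False = False
U ↔ Z = False ↔ False = True
¬(U ↔ Z) = ¬True = False
¬(U ↔ Z) ↔ Z = False ↔ False = True
Z ⊕ (¬(U ↔ Z) ↔ Z) = False ⊕ True = True
(Z ⊕ (¬(U ↔ Z) ↔ Z)) ↔ U = True ↔ False = False
Z ⊕ ((Z ⊕ (¬(U ↔ Z) ↔ Z)) ↔ U) = False ⊕ False = False
((Z ↔ (¬(U ↔ Z) ∧ U)) ↔ Z) ∧ (Z ⊕ ((Z ⊕ (¬(U ↔ Z) ↔ Z)) ↔ U)) = False ∧ False = False
¬(((Z ↔ (¬(U ↔ Z) ∧ U)) ↔ Z) ∧ (Z ⊕ ((Z ⊕ (¬(U ↔ Z) ↔ Z)) ↔ U))) = ¬False = True
Z → U = False → False = True
¬(Z → U) = ¬True = False
¬¬(Z → U) = ¬False = True
¬(((Z ↔ (¬(U ↔ Z) ∧ U)) ↔ Z) ∧ (Z ⊕ ((Z ⊕ (¬(U ↔ Z) ↔ Z)) ↔ U))) → ¬¬(Z → U) = True → True = True
(Z ↔ U) ⊕ (¬(((Z ↔ (¬(U ↔ Z) ∧ U)) ↔ Z) ∧ (Z ⊕ ((Z ⊕ (¬(U ↔ Z) ↔ Z)) ↔ U))) → ¬¬(Z → U)) = True ⊕ True = False

False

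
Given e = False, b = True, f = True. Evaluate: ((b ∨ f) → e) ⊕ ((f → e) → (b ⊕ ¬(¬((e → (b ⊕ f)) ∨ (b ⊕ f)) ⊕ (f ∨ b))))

b ∨ f = True ∨ True = True
(b ∨ f) → e = True → False = False
f → e = True → False = False
b ⊕ f = True ⊕ True = False
e → (b ⊕ f) = False → False = True
b ⊕ f = True ⊕ True = False
(e → (b ⊕ f)) ∨ (b ⊕ f) = True ∨ False = True
¬((e → (b ⊕ f)) ∨ (b ⊕ f)) = ¬True = False
f ∨ b = True ∨ True = True
¬((e → (b ⊕ f)) ∨ (b ⊕ f)) ⊕ (f ∨ b) = False ⊕ True = True
¬(¬((e → (b ⊕ f)) ∨ (b ⊕ f)) ⊕ (f ∨ b)) = ¬True = False
b ⊕ ¬(¬((e → (b ⊕ f)) ∨ (b ⊕ f)) ⊕ (f ∨ b)) = True ⊕ False = True
(f → e) → (b ⊕ ¬(¬((e → (b ⊕ f)) ∨ (b ⊕ f)) ⊕ (f ∨ b))) = False → True = True
((b ∨ f) → e) ⊕ ((f → e) → (b ⊕ ¬(¬((e → (b ⊕ f)) ∨ (b ⊕ f)) ⊕ (f ∨ b)))) = False ⊕ True = True

True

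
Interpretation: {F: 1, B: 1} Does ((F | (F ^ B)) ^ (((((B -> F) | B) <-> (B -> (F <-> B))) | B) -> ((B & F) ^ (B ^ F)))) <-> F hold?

0

F ^ B = 1 ^ 1 = 0
F | (F ^ B) = 1 | 0 = 1
B -> F = 1 -> 1 = 1
(B -> F) | B = 1 | 1 = 1
F <-> B = 1 <-> 1 = 1
B -> (F <-> B) = 1 -> 1 = 1
((B -> F) | B) <-> (B -> (F <-> B)) = 1 <-> 1 = 1
(((B -> F) | B) <-> (B -> (F <-> B))) | B = 1 | 1 = 1
B & F = 1 & 1 = 1
B ^ F = 1 ^ 1 = 0
(B & F) ^ (B ^ F) = 1 ^ 0 = 1
((((B -> F) | B) <-> (B -> (F <-> B))) | B) -> ((B & F) ^ (B ^ F)) = 1 -> 1 = 1
(F | (F ^ B)) ^ (((((B -> F) | B) <-> (B -> (F <-> B))) | B) -> ((B & F) ^ (B ^ F))) = 1 ^ 1 = 0
((F | (F ^ B)) ^ (((((B -> F) | B) <-> (B -> (F <-> B))) | B) -> ((B & F) ^ (B ^ F)))) <-> F = 0 <-> 1 = 0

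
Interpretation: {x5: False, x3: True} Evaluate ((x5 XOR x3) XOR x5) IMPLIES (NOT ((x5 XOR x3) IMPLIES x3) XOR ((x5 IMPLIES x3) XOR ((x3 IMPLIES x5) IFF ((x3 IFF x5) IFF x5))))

Substituting x5=False, x3=True:
x5 XOR x3 = False XOR True = True
(x5 XOR x3) XOR x5 = True XOR False = True
x5 XOR x3 = False XOR True = True
(x5 XOR x3) IMPLIES x3 = True IMPLIES True = True
NOT ((x5 XOR x3) IMPLIES x3) = NOT True = False
x5 IMPLIES x3 = False IMPLIES True = True
x3 IMPLIES x5 = True IMPLIES False = False
x3 IFF x5 = True IFF False = False
(x3 IFF x5) IFF x5 = False IFF False = True
(x3 IMPLIES x5) IFF ((x3 IFF x5) IFF x5) = False IFF True = False
(x5 IMPLIES x3) XOR ((x3 IMPLIES x5) IFF ((x3 IFF x5) IFF x5)) = True XOR False = True
NOT ((x5 XOR x3) IMPLIES x3) XOR ((x5 IMPLIES x3) XOR ((x3 IMPLIES x5) IFF ((x3 IFF x5) IFF x5))) = False XOR True = True
((x5 XOR x3) XOR x5) IMPLIES (NOT ((x5 XOR x3) IMPLIES x3) XOR ((x5 IMPLIES x3) XOR ((x3 IMPLIES x5) IFF ((x3 IFF x5) IFF x5)))) = True IMPLIES True = True

True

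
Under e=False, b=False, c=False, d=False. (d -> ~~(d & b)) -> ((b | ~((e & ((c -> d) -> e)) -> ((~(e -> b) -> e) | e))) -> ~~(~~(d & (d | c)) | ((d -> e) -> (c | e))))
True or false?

True

Substituting e=False, b=False, c=False, d=False:
d & b = False & False = False
~(d & b) = ~False = True
~~(d & b) = ~True = False
d -> ~~(d & b) = False -> False = True
c -> d = False -> False = True
(c -> d) -> e = True -> False = False
e & ((c -> d) -> e) = False & False = False
e -> b = False -> False = True
~(e -> b) = ~True = False
~(e -> b) -> e = False -> False = True
(~(e -> b) -> e) | e = True | False = True
(e & ((c -> d) -> e)) -> ((~(e -> b) -> e) | e) = False -> True = True
~((e & ((c -> d) -> e)) -> ((~(e -> b) -> e) | e)) = ~True = False
b | ~((e & ((c -> d) -> e)) -> ((~(e -> b) -> e) | e)) = False | False = False
d | c = False | False = False
d & (d | c) = False & False = False
~(d & (d | c)) = ~False = True
~~(d & (d | c)) = ~True = False
d -> e = False -> False = True
c | e = False | False = False
(d -> e) -> (c | e) = True -> False = False
~~(d & (d | c)) | ((d -> e) -> (c | e)) = False | False = False
~(~~(d & (d | c)) | ((d -> e) -> (c | e))) = ~False = True
~~(~~(d & (d | c)) | ((d -> e) -> (c | e))) = ~True = False
(b | ~((e & ((c -> d) -> e)) -> ((~(e -> b) -> e) | e))) -> ~~(~~(d & (d | c)) | ((d -> e) -> (c | e))) = False -> False = True
(d -> ~~(d & b)) -> ((b | ~((e & ((c -> d) -> e)) -> ((~(e -> b) -> e) | e))) -> ~~(~~(d & (d | c)) | ((d -> e) -> (c | e)))) = True -> True = True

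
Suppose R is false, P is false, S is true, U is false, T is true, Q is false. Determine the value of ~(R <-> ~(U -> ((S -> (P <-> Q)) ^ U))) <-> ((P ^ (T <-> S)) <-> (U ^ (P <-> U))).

False

P <-> Q = False <-> False = True
S -> (P <-> Q) = True -> True = True
(S -> (P <-> Q)) ^ U = True ^ False = True
U -> ((S -> (P <-> Q)) ^ U) = False -> True = True
~(U -> ((S -> (P <-> Q)) ^ U)) = ~True = False
R <-> ~(U -> ((S -> (P <-> Q)) ^ U)) = False <-> False = True
~(R <-> ~(U -> ((S -> (P <-> Q)) ^ U))) = ~True = False
T <-> S = True <-> True = True
P ^ (T <-> S) = False ^ True = True
P <-> U = False <-> False = True
U ^ (P <-> U) = False ^ True = True
(P ^ (T <-> S)) <-> (U ^ (P <-> U)) = True <-> True = True
~(R <-> ~(U -> ((S -> (P <-> Q)) ^ U))) <-> ((P ^ (T <-> S)) <-> (U ^ (P <-> U))) = False <-> True = False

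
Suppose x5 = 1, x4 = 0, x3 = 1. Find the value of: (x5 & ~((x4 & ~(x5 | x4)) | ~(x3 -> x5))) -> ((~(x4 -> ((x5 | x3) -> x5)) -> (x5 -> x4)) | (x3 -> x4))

1

Substituting x5=1, x4=0, x3=1:
x5 | x4 = 1 | 0 = 1
~(x5 | x4) = ~1 = 0
x4 & ~(x5 | x4) = 0 & 0 = 0
x3 -> x5 = 1 -> 1 = 1
~(x3 -> x5) = ~1 = 0
(x4 & ~(x5 | x4)) | ~(x3 -> x5) = 0 | 0 = 0
~((x4 & ~(x5 | x4)) | ~(x3 -> x5)) = ~0 = 1
x5 & ~((x4 & ~(x5 | x4)) | ~(x3 -> x5)) = 1 & 1 = 1
x5 | x3 = 1 | 1 = 1
(x5 | x3) -> x5 = 1 -> 1 = 1
x4 -> ((x5 | x3) -> x5) = 0 -> 1 = 1
~(x4 -> ((x5 | x3) -> x5)) = ~1 = 0
x5 -> x4 = 1 -> 0 = 0
~(x4 -> ((x5 | x3) -> x5)) -> (x5 -> x4) = 0 -> 0 = 1
x3 -> x4 = 1 -> 0 = 0
(~(x4 -> ((x5 | x3) -> x5)) -> (x5 -> x4)) | (x3 -> x4) = 1 | 0 = 1
(x5 & ~((x4 & ~(x5 | x4)) | ~(x3 -> x5))) -> ((~(x4 -> ((x5 | x3) -> x5)) -> (x5 -> x4)) | (x3 -> x4)) = 1 -> 1 = 1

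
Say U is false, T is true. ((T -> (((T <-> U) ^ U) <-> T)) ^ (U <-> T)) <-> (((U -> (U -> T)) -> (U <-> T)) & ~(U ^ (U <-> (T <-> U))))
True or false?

True

T <-> U = True <-> False = False
(T <-> U) ^ U = False ^ False = False
((T <-> U) ^ U) <-> T = False <-> True = False
T -> (((T <-> U) ^ U) <-> T) = True -> False = False
U <-> T = False <-> True = False
(T -> (((T <-> U) ^ U) <-> T)) ^ (U <-> T) = False ^ False = False
U -> T = False -> True = True
U -> (U -> T) = False -> True = True
U <-> T = False <-> True = False
(U -> (U -> T)) -> (U <-> T) = True -> False = False
T <-> U = True <-> False = False
U <-> (T <-> U) = False <-> False = True
U ^ (U <-> (T <-> U)) = False ^ True = True
~(U ^ (U <-> (T <-> U))) = ~True = False
((U -> (U -> T)) -> (U <-> T)) & ~(U ^ (U <-> (T <-> U))) = False & False = False
((T -> (((T <-> U) ^ U) <-> T)) ^ (U <-> T)) <-> (((U -> (U -> T)) -> (U <-> T)) & ~(U ^ (U <-> (T <-> U)))) = False <-> False = True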